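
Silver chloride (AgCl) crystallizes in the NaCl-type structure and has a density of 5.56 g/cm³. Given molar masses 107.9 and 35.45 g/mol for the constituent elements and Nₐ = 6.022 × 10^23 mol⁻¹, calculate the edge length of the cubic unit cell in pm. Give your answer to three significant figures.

M(AgCl) = 143.35 g/mol; Z = 4 formula units per cell.
a³ = Z·M/(N_A·ρ) = 4 × 143.35 / (6.022 × 10²³ × 5.56) = 1.713 × 10^-22 cm³, so a = 5.553 × 10^-8 cm = 555 pm.

555 pm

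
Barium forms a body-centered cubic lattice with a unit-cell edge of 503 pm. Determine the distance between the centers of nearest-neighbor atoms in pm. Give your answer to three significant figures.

436 pm

In a BCC structure, atoms touch along the body diagonal, so √3·a = 4r; the nearest-neighbor distance equals 2r = 0.8660·a.
d = 0.8660 × 503 = 436 pm.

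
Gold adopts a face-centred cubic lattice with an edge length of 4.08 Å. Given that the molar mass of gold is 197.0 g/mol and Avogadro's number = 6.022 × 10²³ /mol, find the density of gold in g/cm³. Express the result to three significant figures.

An FCC unit cell contains Z = 4 atoms.
Cell volume: a³ = (4.08 Å)³ = (4.080 × 10^-8 cm)³ = 6.792 × 10^-23 cm³.
ρ = Z·M/(N_A·a³) = 4 × 197.0 / (6.022 × 10²³ × 6.792 × 10^-23) = 19.27 g/cm³.

19.3 g/cm³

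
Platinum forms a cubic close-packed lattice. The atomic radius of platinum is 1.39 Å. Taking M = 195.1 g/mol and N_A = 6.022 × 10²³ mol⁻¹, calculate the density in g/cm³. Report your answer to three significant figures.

21.3 g/cm³

In an FCC lattice, atoms touch along the face diagonal, so √2·a = 4r, giving a = 3.932 Å = 3.932 × 10^-8 cm.
With Z = 4, ρ = Z·M/(N_A·a³) = 4 × 195.1 / (6.022 × 10²³ × 6.077 × 10^-23) = 21.33 g/cm³.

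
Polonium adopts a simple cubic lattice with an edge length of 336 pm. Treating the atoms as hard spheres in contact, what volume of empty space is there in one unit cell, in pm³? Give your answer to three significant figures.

1.81 × 10^7 pm³

In a simple cubic lattice atoms touch along the cell edge, so a = 2r, so r = 0.5000a = 168.0 pm.
V_cell = a³ = 3.793 × 10^7 pm³; V_atoms = 1 × (4/3)πr³ = 1.986 × 10^7 pm³.
Empty space = 3.793 × 10^7 − 1.986 × 10^7 = 1.81 × 10^7 pm³.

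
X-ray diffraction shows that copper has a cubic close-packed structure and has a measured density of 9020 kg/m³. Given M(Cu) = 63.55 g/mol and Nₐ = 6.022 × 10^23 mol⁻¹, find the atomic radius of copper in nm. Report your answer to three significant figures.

For an FCC cell (Z = 4), a³ = Z·M/(N_A·ρ) = 4 × 63.55 / (6.022 × 10²³ × 9.020) = 4.680 × 10^-23 cm³, so a = 3.604 × 10^-8 cm = 0.3604 nm.
Atoms touch along the face diagonal, so √2·a = 4r, so r = 0.3536 × a = 0.127 nm.

0.127 nm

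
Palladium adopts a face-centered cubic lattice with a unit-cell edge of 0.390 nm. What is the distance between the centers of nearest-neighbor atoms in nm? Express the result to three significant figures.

In an FCC structure, atoms touch along the face diagonal, so √2·a = 4r; the nearest-neighbor distance equals 2r = 0.7071·a.
d = 0.7071 × 0.390 = 0.276 nm.

0.276 nm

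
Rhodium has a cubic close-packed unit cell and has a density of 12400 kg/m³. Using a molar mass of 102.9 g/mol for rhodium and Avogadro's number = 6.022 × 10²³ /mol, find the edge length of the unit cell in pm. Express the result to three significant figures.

With Z = 4 atoms per FCC cell, a³ = Z·M/(N_A·ρ) = 4 × 102.9 / (6.022 × 10²³ × 12.40 g/cm³) = 5.512 × 10^-23 cm³.
a = (5.512 × 10^-23)^(1/3) = 3.806 × 10^-8 cm = 381 pm.

381 pm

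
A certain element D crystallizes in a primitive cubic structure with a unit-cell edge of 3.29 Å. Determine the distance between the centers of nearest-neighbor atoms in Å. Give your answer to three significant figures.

3.29 Å

In a simple cubic structure, atoms touch along the cell edge, so a = 2r; the nearest-neighbor distance equals 2r = 1.000·a.
d = 1.000 × 3.29 = 3.29 Å.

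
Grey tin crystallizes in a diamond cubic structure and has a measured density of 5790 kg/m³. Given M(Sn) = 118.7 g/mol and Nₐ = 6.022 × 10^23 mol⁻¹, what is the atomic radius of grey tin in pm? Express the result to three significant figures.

140 pm

For a diamond cubic cell (Z = 8), a³ = Z·M/(N_A·ρ) = 8 × 118.7 / (6.022 × 10²³ × 5.790) = 2.723 × 10^-22 cm³, so a = 6.482 × 10^-8 cm = 648.2 pm.
Nearest neighbors lie along the body diagonal with √3·a = 8r, so r = 0.2165 × a = 140 pm.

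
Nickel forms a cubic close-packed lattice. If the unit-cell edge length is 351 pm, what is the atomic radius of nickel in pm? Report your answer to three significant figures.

In an FCC lattice, atoms touch along the face diagonal, so √2·a = 4r.
r = √2·a/4 = 1.4142 × 351 / 4 = 124 pm.

124 pm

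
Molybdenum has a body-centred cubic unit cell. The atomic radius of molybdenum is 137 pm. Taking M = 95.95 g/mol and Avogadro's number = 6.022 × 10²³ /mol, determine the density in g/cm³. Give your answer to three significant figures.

In a BCC lattice, atoms touch along the body diagonal, so √3·a = 4r, giving a = 316.4 pm = 3.164 × 10^-8 cm.
With Z = 2, ρ = Z·M/(N_A·a³) = 2 × 95.95 / (6.022 × 10²³ × 3.167 × 10^-23) = 10.06 g/cm³.

10.1 g/cm³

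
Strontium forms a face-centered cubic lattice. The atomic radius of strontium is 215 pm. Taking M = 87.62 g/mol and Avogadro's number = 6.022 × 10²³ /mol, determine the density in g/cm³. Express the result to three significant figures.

2.59 g/cm³

In an FCC lattice, atoms touch along the face diagonal, so √2·a = 4r, giving a = 608.1 pm = 6.081 × 10^-8 cm.
With Z = 4, ρ = Z·M/(N_A·a³) = 4 × 87.62 / (6.022 × 10²³ × 2.249 × 10^-22) = 2.588 g/cm³.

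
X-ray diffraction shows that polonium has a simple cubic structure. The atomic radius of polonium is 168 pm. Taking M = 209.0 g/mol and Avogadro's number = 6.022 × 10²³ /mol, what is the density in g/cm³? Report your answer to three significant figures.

9.15 g/cm³

In a simple cubic lattice, atoms touch along the cell edge, so a = 2r, giving a = 336.0 pm = 3.360 × 10^-8 cm.
With Z = 1, ρ = Z·M/(N_A·a³) = 1 × 209.0 / (6.022 × 10²³ × 3.793 × 10^-23) = 9.149 g/cm³.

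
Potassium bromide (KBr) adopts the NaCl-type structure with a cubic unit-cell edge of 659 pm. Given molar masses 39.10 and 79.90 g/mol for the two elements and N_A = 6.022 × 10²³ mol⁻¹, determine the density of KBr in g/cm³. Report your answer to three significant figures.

2.76 g/cm³

The NaCl-type structure contains Z = 4 formula units per cell; M(KBr) = 39.10 + 79.90 = 119.0 g/mol.
a³ = (6.590 × 10^-8 cm)³ = 2.862 × 10^-22 cm³.
ρ = 4 × 119.0 / (6.022 × 10²³ × 2.862 × 10^-22) = 2.762 g/cm³.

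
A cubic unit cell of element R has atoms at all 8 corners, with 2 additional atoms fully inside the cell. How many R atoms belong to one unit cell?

Corner atoms are shared by 8 cells (1/8 each), interior atoms are unshared.
Net atoms = 8 × 1/8 + 2 = 1 + 2 = 3.

3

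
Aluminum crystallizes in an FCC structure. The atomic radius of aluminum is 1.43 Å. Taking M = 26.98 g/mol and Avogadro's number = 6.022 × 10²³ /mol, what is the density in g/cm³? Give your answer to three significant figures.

2.71 g/cm³

In an FCC lattice, atoms touch along the face diagonal, so √2·a = 4r, giving a = 4.045 Å = 4.045 × 10^-8 cm.
With Z = 4, ρ = Z·M/(N_A·a³) = 4 × 26.98 / (6.022 × 10²³ × 6.617 × 10^-23) = 2.708 g/cm³.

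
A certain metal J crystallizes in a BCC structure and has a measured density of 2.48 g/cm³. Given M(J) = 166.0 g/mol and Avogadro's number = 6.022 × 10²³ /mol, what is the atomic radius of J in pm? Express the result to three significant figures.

262 pm

For a BCC cell (Z = 2), a³ = Z·M/(N_A·ρ) = 2 × 166.0 / (6.022 × 10²³ × 2.480) = 2.223 × 10^-22 cm³, so a = 6.058 × 10^-8 cm = 605.8 pm.
Atoms touch along the body diagonal, so √3·a = 4r, so r = 0.4330 × a = 262 pm.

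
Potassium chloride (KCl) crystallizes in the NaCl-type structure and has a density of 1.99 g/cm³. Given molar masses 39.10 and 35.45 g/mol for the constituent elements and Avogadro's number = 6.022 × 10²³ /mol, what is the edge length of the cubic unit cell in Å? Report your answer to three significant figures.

6.29 Å

M(KCl) = 74.55 g/mol; Z = 4 formula units per cell.
a³ = Z·M/(N_A·ρ) = 4 × 74.55 / (6.022 × 10²³ × 1.99) = 2.488 × 10^-22 cm³, so a = 6.290 × 10^-8 cm = 6.29 Å.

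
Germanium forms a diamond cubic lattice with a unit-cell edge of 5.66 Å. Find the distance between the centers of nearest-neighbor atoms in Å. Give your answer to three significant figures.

2.45 Å

In a diamond cubic structure, nearest neighbors lie along the body diagonal with √3·a = 8r; the nearest-neighbor distance equals 2r = 0.4330·a.
d = 0.4330 × 5.66 = 2.45 Å.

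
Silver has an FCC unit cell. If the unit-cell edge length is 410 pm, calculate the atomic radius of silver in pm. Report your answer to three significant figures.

In an FCC lattice, atoms touch along the face diagonal, so √2·a = 4r.
r = √2·a/4 = 1.4142 × 410 / 4 = 145 pm.

145 pm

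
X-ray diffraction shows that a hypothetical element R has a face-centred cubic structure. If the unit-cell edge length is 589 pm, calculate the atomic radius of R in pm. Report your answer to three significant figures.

In an FCC lattice, atoms touch along the face diagonal, so √2·a = 4r.
r = √2·a/4 = 1.4142 × 589 / 4 = 208 pm.

208 pm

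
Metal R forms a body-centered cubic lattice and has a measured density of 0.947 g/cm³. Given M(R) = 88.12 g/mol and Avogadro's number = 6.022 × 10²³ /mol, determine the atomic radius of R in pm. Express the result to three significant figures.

For a BCC cell (Z = 2), a³ = Z·M/(N_A·ρ) = 2 × 88.12 / (6.022 × 10²³ × 0.9470) = 3.090 × 10^-22 cm³, so a = 6.761 × 10^-8 cm = 676.1 pm.
Atoms touch along the body diagonal, so √3·a = 4r, so r = 0.4330 × a = 293 pm.

293 pm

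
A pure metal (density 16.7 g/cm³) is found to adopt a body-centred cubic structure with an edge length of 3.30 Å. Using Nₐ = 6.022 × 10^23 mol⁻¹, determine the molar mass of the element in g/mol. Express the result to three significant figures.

181 g/mol

A BCC cell has Z = 2 atoms; a = 3.300 × 10^-8 cm.
M = ρ·N_A·a³/Z = 16.7 × 6.022 × 10²³ × 3.594 × 10^-23 / 2 = 181 g/mol.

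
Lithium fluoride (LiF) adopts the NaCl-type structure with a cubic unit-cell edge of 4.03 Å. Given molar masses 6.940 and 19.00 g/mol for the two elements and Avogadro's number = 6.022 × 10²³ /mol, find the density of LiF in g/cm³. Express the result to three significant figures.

2.63 g/cm³

The NaCl-type structure contains Z = 4 formula units per cell; M(LiF) = 6.940 + 19.00 = 25.94 g/mol.
a³ = (4.030 × 10^-8 cm)³ = 6.545 × 10^-23 cm³.
ρ = 4 × 25.94 / (6.022 × 10²³ × 6.545 × 10^-23) = 2.633 g/cm³.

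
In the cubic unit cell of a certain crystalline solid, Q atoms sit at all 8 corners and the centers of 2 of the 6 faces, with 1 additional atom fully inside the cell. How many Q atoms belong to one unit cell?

Corner atoms are shared by 8 cells (1/8 each), face atoms by 2 (1/2 each), interior atoms are unshared.
Net atoms = 8 × 1/8 + 2 × 1/2 + 1 = 1 + 1 + 1 = 3.

3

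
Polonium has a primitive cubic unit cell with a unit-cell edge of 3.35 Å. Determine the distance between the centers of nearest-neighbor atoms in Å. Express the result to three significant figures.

3.35 Å

In a simple cubic structure, atoms touch along the cell edge, so a = 2r; the nearest-neighbor distance equals 2r = 1.000·a.
d = 1.000 × 3.35 = 3.35 Å.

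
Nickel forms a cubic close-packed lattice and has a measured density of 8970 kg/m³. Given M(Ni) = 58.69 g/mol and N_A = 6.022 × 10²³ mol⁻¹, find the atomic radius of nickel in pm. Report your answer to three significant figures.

For an FCC cell (Z = 4), a³ = Z·M/(N_A·ρ) = 4 × 58.69 / (6.022 × 10²³ × 8.970) = 4.346 × 10^-23 cm³, so a = 3.516 × 10^-8 cm = 351.6 pm.
Atoms touch along the face diagonal, so √2·a = 4r, so r = 0.3536 × a = 124 pm.

124 pm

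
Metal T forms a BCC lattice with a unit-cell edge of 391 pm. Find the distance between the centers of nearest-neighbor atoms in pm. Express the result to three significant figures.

339 pm

In a BCC structure, atoms touch along the body diagonal, so √3·a = 4r; the nearest-neighbor distance equals 2r = 0.8660·a.
d = 0.8660 × 391 = 339 pm.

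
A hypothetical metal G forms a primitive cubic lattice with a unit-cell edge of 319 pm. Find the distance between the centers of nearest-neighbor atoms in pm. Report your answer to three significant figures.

In a simple cubic structure, atoms touch along the cell edge, so a = 2r; the nearest-neighbor distance equals 2r = 1.000·a.
d = 1.000 × 319 = 319 pm.

319 pm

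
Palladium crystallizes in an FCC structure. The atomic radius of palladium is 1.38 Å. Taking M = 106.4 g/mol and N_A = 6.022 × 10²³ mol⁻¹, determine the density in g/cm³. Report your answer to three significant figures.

11.9 g/cm³

In an FCC lattice, atoms touch along the face diagonal, so √2·a = 4r, giving a = 3.903 Å = 3.903 × 10^-8 cm.
With Z = 4, ρ = Z·M/(N_A·a³) = 4 × 106.4 / (6.022 × 10²³ × 5.947 × 10^-23) = 11.88 g/cm³.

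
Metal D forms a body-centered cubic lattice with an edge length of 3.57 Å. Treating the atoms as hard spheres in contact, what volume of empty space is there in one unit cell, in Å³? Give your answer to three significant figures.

In a BCC lattice atoms touch along the body diagonal, so √3·a = 4r, so r = 0.4330a = 1.546 Å.
V_cell = a³ = 45.50 Å³; V_atoms = 2 × (4/3)πr³ = 30.95 Å³.
Empty space = 45.50 − 30.95 = 14.6 Å³.

14.6 Å³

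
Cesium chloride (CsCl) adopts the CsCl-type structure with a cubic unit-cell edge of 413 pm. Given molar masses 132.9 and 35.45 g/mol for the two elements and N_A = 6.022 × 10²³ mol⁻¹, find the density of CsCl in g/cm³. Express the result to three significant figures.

3.97 g/cm³

The CsCl-type structure contains Z = 1 formula unit per cell; M(CsCl) = 132.9 + 35.45 = 168.35 g/mol.
a³ = (4.130 × 10^-8 cm)³ = 7.044 × 10^-23 cm³.
ρ = 1 × 168.35 / (6.022 × 10²³ × 7.044 × 10^-23) = 3.968 g/cm³.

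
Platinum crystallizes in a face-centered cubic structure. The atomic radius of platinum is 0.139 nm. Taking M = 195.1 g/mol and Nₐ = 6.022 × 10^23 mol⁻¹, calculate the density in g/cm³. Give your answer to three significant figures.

21.3 g/cm³

In an FCC lattice, atoms touch along the face diagonal, so √2·a = 4r, giving a = 0.3932 nm = 3.932 × 10^-8 cm.
With Z = 4, ρ = Z·M/(N_A·a³) = 4 × 195.1 / (6.022 × 10²³ × 6.077 × 10^-23) = 21.33 g/cm³.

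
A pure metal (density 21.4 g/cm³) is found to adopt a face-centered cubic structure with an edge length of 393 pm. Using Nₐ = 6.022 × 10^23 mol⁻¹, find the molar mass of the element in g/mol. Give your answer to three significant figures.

196 g/mol

An FCC cell has Z = 4 atoms; a = 3.930 × 10^-8 cm.
M = ρ·N_A·a³/Z = 21.4 × 6.022 × 10²³ × 6.070 × 10^-23 / 4 = 196 g/mol.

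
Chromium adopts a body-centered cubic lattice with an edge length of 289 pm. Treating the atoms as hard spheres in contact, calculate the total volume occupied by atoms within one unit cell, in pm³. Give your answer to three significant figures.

In a BCC lattice atoms touch along the body diagonal, so √3·a = 4r, so r = 0.4330a = 125.1 pm.
V_atoms = Z × (4/3)πr³ = 2 × (4/3)π × (125.1)³ = 1.64 × 10^7 pm³.

1.64 × 10^7 pm³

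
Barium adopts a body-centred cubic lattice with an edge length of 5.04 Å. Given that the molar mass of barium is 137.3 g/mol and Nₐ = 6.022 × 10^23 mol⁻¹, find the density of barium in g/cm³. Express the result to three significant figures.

3.56 g/cm³

A BCC unit cell contains Z = 2 atoms.
Cell volume: a³ = (5.04 Å)³ = (5.040 × 10^-8 cm)³ = 1.280 × 10^-22 cm³.
ρ = Z·M/(N_A·a³) = 2 × 137.3 / (6.022 × 10²³ × 1.280 × 10^-22) = 3.562 g/cm³.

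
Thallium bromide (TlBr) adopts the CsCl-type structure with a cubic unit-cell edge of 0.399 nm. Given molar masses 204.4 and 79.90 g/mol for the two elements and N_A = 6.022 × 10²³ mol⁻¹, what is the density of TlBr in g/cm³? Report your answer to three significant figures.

7.43 g/cm³

The CsCl-type structure contains Z = 1 formula unit per cell; M(TlBr) = 204.4 + 79.90 = 284.3 g/mol.
a³ = (3.990 × 10^-8 cm)³ = 6.352 × 10^-23 cm³.
ρ = 1 × 284.3 / (6.022 × 10²³ × 6.352 × 10^-23) = 7.432 g/cm³.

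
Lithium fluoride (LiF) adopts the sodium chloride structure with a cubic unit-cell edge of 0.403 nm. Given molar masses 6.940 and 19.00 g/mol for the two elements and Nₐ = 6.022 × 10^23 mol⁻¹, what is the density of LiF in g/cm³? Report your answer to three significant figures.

2.63 g/cm³

The sodium chloride structure contains Z = 4 formula units per cell; M(LiF) = 6.940 + 19.00 = 25.94 g/mol.
a³ = (4.030 × 10^-8 cm)³ = 6.545 × 10^-23 cm³.
ρ = 4 × 25.94 / (6.022 × 10²³ × 6.545 × 10^-23) = 2.633 g/cm³.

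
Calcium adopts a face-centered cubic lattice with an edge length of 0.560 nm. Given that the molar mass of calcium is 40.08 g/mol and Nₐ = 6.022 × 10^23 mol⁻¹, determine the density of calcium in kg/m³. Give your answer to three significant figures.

An FCC unit cell contains Z = 4 atoms.
Cell volume: a³ = (0.560 nm)³ = (5.600 × 10^-8 cm)³ = 1.756 × 10^-22 cm³.
ρ = Z·M/(N_A·a³) = 4 × 40.08 / (6.022 × 10²³ × 1.756 × 10^-22) = 1.516 g/cm³ = 1520 kg/m³.

1520 kg/m³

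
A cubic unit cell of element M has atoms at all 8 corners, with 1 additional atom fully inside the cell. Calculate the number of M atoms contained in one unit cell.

2

Corner atoms are shared by 8 cells (1/8 each), interior atoms are unshared.
Net atoms = 8 × 1/8 + 1 = 1 + 1 = 2.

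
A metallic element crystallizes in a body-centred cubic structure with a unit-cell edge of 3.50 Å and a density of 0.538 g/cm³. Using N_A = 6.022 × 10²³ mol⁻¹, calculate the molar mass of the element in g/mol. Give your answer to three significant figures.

6.95 g/mol

A BCC cell has Z = 2 atoms; a = 3.500 × 10^-8 cm.
M = ρ·N_A·a³/Z = 0.538 × 6.022 × 10²³ × 4.288 × 10^-23 / 2 = 6.95 g/mol.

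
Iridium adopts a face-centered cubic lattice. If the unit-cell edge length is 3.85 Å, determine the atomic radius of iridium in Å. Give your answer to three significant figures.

1.36 Å

In an FCC lattice, atoms touch along the face diagonal, so √2·a = 4r.
r = √2·a/4 = 1.4142 × 3.85 / 4 = 1.36 Å.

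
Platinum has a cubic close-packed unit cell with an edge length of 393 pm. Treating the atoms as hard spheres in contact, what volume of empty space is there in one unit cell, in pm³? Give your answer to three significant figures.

In an FCC lattice atoms touch along the face diagonal, so √2·a = 4r, so r = 0.3536a = 138.9 pm.
V_cell = a³ = 6.070 × 10^7 pm³; V_atoms = 4 × (4/3)πr³ = 4.495 × 10^7 pm³.
Empty space = 6.070 × 10^7 − 4.495 × 10^7 = 1.58 × 10^7 pm³.

1.58 × 10^7 pm³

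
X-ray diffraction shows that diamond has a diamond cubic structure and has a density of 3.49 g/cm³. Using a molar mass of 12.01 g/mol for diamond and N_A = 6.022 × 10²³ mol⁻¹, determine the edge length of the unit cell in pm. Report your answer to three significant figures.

358 pm

With Z = 8 atoms per diamond cubic cell, a³ = Z·M/(N_A·ρ) = 8 × 12.01 / (6.022 × 10²³ × 3.490 g/cm³) = 4.572 × 10^-23 cm³.
a = (4.572 × 10^-23)^(1/3) = 3.576 × 10^-8 cm = 358 pm.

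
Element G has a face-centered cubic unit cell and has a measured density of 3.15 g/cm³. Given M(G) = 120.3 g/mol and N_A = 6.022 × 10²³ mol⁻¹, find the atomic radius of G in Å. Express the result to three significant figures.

For an FCC cell (Z = 4), a³ = Z·M/(N_A·ρ) = 4 × 120.3 / (6.022 × 10²³ × 3.150) = 2.537 × 10^-22 cm³, so a = 6.330 × 10^-8 cm = 6.330 Å.
Atoms touch along the face diagonal, so √2·a = 4r, so r = 0.3536 × a = 2.24 Å.

2.24 Å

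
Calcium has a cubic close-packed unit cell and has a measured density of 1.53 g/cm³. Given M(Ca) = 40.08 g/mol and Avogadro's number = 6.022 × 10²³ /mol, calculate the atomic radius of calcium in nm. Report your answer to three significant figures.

0.197 nm

For an FCC cell (Z = 4), a³ = Z·M/(N_A·ρ) = 4 × 40.08 / (6.022 × 10²³ × 1.530) = 1.740 × 10^-22 cm³, so a = 5.583 × 10^-8 cm = 0.5583 nm.
Atoms touch along the face diagonal, so √2·a = 4r, so r = 0.3536 × a = 0.197 nm.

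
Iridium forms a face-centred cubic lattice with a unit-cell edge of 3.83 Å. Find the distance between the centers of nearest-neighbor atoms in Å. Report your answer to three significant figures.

In an FCC structure, atoms touch along the face diagonal, so √2·a = 4r; the nearest-neighbor distance equals 2r = 0.7071·a.
d = 0.7071 × 3.83 = 2.71 Å.

2.71 Å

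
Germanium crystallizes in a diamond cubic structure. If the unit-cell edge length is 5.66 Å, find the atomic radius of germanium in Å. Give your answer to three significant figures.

1.23 Å

In a diamond cubic lattice, nearest neighbors lie along the body diagonal with √3·a = 8r.
r = √3·a/8 = 1.7321 × 5.66 / 8 = 1.23 Å.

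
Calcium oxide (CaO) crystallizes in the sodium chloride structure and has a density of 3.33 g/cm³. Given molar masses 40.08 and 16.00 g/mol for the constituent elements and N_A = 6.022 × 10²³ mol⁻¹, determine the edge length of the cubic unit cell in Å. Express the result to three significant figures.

4.82 Å

M(CaO) = 56.08 g/mol; Z = 4 formula units per cell.
a³ = Z·M/(N_A·ρ) = 4 × 56.08 / (6.022 × 10²³ × 3.33) = 1.119 × 10^-22 cm³, so a = 4.818 × 10^-8 cm = 4.82 Å.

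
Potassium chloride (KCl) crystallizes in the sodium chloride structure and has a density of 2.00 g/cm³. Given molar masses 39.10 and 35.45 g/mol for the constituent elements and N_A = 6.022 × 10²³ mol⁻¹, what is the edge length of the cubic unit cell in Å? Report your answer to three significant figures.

6.28 Å

M(KCl) = 74.55 g/mol; Z = 4 formula units per cell.
a³ = Z·M/(N_A·ρ) = 4 × 74.55 / (6.022 × 10²³ × 2.00) = 2.476 × 10^-22 cm³, so a = 6.279 × 10^-8 cm = 6.28 Å.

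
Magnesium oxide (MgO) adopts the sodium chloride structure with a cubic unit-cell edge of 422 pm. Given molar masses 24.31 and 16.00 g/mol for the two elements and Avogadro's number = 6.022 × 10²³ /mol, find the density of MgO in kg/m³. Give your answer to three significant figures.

The sodium chloride structure contains Z = 4 formula units per cell; M(MgO) = 24.31 + 16.00 = 40.31 g/mol.
a³ = (4.220 × 10^-8 cm)³ = 7.515 × 10^-23 cm³.
ρ = 4 × 40.31 / (6.022 × 10²³ × 7.515 × 10^-23) = 3.563 g/cm³ = 3560 kg/m³.

3560 kg/m³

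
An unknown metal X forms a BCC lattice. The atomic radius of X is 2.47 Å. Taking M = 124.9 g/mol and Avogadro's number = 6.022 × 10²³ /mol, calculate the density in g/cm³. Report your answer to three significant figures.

In a BCC lattice, atoms touch along the body diagonal, so √3·a = 4r, giving a = 5.704 Å = 5.704 × 10^-8 cm.
With Z = 2, ρ = Z·M/(N_A·a³) = 2 × 124.9 / (6.022 × 10²³ × 1.856 × 10^-22) = 2.235 g/cm³.

2.23 g/cm³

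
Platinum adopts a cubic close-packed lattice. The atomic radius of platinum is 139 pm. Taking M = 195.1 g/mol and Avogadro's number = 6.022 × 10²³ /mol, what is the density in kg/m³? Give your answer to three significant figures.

21300 kg/m³

In an FCC lattice, atoms touch along the face diagonal, so √2·a = 4r, giving a = 393.2 pm = 3.932 × 10^-8 cm.
With Z = 4, ρ = Z·M/(N_A·a³) = 4 × 195.1 / (6.022 × 10²³ × 6.077 × 10^-23) = 21.33 g/cm³ = 21300 kg/m³.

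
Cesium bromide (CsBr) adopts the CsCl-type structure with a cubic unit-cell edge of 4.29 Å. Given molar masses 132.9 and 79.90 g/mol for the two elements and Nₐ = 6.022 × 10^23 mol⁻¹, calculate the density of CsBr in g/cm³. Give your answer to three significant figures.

The CsCl-type structure contains Z = 1 formula unit per cell; M(CsBr) = 132.9 + 79.90 = 212.8 g/mol.
a³ = (4.290 × 10^-8 cm)³ = 7.895 × 10^-23 cm³.
ρ = 1 × 212.8 / (6.022 × 10²³ × 7.895 × 10^-23) = 4.476 g/cm³.

4.48 g/cm³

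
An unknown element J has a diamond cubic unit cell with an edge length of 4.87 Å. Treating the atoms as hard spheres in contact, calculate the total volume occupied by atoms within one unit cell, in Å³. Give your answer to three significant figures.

In a diamond cubic lattice nearest neighbors lie along the body diagonal with √3·a = 8r, so r = 0.2165a = 1.054 Å.
V_atoms = Z × (4/3)πr³ = 8 × (4/3)π × (1.054)³ = 39.3 Å³.

39.3 Å³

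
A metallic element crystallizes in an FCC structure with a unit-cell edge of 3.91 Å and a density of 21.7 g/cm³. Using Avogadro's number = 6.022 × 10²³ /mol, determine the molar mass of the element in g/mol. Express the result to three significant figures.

195 g/mol

An FCC cell has Z = 4 atoms; a = 3.910 × 10^-8 cm.
M = ρ·N_A·a³/Z = 21.7 × 6.022 × 10²³ × 5.978 × 10^-23 / 4 = 195 g/mol.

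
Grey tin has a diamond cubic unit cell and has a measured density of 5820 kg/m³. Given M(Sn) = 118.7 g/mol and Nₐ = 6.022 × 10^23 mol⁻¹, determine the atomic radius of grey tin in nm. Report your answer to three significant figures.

0.140 nm

For a diamond cubic cell (Z = 8), a³ = Z·M/(N_A·ρ) = 8 × 118.7 / (6.022 × 10²³ × 5.820) = 2.709 × 10^-22 cm³, so a = 6.471 × 10^-8 cm = 0.6471 nm.
Nearest neighbors lie along the body diagonal with √3·a = 8r, so r = 0.2165 × a = 0.140 nm.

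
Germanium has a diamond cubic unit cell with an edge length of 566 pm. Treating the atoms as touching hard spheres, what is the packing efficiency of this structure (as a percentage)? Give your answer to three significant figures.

34.0%

In a diamond cubic lattice nearest neighbors lie along the body diagonal with √3·a = 8r, so r = 0.2165a = 122.5 pm.
Packing fraction = Z·(4/3)πr³ / a³ = 8 × (4/3)π × (122.5)³ / (566)³ = 0.3401 = 34.0%.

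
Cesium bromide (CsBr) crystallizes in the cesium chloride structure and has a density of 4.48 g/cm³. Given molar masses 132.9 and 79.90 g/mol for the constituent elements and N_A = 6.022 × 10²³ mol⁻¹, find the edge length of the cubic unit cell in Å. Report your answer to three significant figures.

M(CsBr) = 212.8 g/mol; Z = 1 formula unit per cell.
a³ = Z·M/(N_A·ρ) = 1 × 212.8 / (6.022 × 10²³ × 4.48) = 7.888 × 10^-23 cm³, so a = 4.289 × 10^-8 cm = 4.29 Å.

4.29 Å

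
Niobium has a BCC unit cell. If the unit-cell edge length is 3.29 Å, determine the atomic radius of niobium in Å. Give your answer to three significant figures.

In a BCC lattice, atoms touch along the body diagonal, so √3·a = 4r.
r = √3·a/4 = 1.7321 × 3.29 / 4 = 1.42 Å.

1.42 Å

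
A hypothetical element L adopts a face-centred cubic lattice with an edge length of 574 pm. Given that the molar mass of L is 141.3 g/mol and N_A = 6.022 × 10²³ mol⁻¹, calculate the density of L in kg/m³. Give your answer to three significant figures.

4960 kg/m³

An FCC unit cell contains Z = 4 atoms.
Cell volume: a³ = (574 pm)³ = (5.740 × 10^-8 cm)³ = 1.891 × 10^-22 cm³.
ρ = Z·M/(N_A·a³) = 4 × 141.3 / (6.022 × 10²³ × 1.891 × 10^-22) = 4.963 g/cm³ = 4960 kg/m³.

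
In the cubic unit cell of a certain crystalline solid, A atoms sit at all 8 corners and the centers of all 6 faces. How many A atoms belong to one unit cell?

Corner atoms are shared by 8 cells (1/8 each), face atoms by 2 (1/2 each).
Net atoms = 8 × 1/8 + 6 × 1/2 = 1 + 3 = 4.

4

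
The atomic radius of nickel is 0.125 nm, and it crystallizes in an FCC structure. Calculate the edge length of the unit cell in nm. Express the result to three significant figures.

In an FCC lattice, atoms touch along the face diagonal, so √2·a = 4r.
a = 4r/√2 = 4 × 0.125 / 1.4142 = 0.354 nm.

0.354 nm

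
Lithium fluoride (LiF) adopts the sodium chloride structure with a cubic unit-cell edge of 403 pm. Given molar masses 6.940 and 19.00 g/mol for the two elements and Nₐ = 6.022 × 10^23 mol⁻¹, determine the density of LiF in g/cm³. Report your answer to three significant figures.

2.63 g/cm³

The sodium chloride structure contains Z = 4 formula units per cell; M(LiF) = 6.940 + 19.00 = 25.94 g/mol.
a³ = (4.030 × 10^-8 cm)³ = 6.545 × 10^-23 cm³.
ρ = 4 × 25.94 / (6.022 × 10²³ × 6.545 × 10^-23) = 2.633 g/cm³.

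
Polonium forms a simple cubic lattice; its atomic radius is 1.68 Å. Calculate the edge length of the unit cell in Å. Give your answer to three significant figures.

3.36 Å

In a simple cubic lattice, atoms touch along the cell edge, so a = 2r.
a = 2r = 2 × 1.68 = 3.36 Å.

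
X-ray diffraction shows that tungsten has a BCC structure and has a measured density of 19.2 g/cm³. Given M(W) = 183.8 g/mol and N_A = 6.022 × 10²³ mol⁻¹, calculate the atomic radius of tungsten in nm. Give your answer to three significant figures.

0.137 nm

For a BCC cell (Z = 2), a³ = Z·M/(N_A·ρ) = 2 × 183.8 / (6.022 × 10²³ × 19.20) = 3.179 × 10^-23 cm³, so a = 3.168 × 10^-8 cm = 0.3168 nm.
Atoms touch along the body diagonal, so √3·a = 4r, so r = 0.4330 × a = 0.137 nm.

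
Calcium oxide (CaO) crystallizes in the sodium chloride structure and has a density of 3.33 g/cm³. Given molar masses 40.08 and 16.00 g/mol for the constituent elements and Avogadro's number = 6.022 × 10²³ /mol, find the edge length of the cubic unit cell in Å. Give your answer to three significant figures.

4.82 Å

M(CaO) = 56.08 g/mol; Z = 4 formula units per cell.
a³ = Z·M/(N_A·ρ) = 4 × 56.08 / (6.022 × 10²³ × 3.33) = 1.119 × 10^-22 cm³, so a = 4.818 × 10^-8 cm = 4.82 Å.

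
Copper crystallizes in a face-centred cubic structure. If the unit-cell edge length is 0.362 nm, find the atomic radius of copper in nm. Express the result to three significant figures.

0.128 nm

In an FCC lattice, atoms touch along the face diagonal, so √2·a = 4r.
r = √2·a/4 = 1.4142 × 0.362 / 4 = 0.128 nm.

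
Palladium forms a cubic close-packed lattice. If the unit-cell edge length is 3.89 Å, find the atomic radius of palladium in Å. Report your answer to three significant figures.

1.38 Å

In an FCC lattice, atoms touch along the face diagonal, so √2·a = 4r.
r = √2·a/4 = 1.4142 × 3.89 / 4 = 1.38 Å.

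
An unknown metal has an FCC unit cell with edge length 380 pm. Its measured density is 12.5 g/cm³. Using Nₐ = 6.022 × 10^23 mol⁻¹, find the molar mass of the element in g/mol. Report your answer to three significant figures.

An FCC cell has Z = 4 atoms; a = 3.800 × 10^-8 cm.
M = ρ·N_A·a³/Z = 12.5 × 6.022 × 10²³ × 5.487 × 10^-23 / 4 = 103 g/mol.

103 g/mol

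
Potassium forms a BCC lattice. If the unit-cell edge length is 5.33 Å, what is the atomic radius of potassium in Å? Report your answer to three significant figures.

2.31 Å

In a BCC lattice, atoms touch along the body diagonal, so √3·a = 4r.
r = √3·a/4 = 1.7321 × 5.33 / 4 = 2.31 Å.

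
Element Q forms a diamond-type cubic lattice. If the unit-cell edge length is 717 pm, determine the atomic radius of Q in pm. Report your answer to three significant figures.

In a diamond cubic lattice, nearest neighbors lie along the body diagonal with √3·a = 8r.
r = √3·a/8 = 1.7321 × 717 / 8 = 155 pm.

155 pm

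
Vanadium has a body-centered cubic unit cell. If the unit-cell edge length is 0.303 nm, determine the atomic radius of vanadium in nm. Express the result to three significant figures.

0.131 nm

In a BCC lattice, atoms touch along the body diagonal, so √3·a = 4r.
r = √3·a/4 = 1.7321 × 0.303 / 4 = 0.131 nm.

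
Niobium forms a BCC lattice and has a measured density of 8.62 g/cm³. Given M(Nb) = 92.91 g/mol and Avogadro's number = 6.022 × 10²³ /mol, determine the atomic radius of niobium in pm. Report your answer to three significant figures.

143 pm

For a BCC cell (Z = 2), a³ = Z·M/(N_A·ρ) = 2 × 92.91 / (6.022 × 10²³ × 8.620) = 3.580 × 10^-23 cm³, so a = 3.296 × 10^-8 cm = 329.6 pm.
Atoms touch along the body diagonal, so √3·a = 4r, so r = 0.4330 × a = 143 pm.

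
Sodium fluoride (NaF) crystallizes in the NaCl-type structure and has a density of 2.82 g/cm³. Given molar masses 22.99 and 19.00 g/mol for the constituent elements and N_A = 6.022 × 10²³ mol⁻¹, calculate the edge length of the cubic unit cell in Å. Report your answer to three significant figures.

4.62 Å

M(NaF) = 41.99 g/mol; Z = 4 formula units per cell.
a³ = Z·M/(N_A·ρ) = 4 × 41.99 / (6.022 × 10²³ × 2.82) = 9.890 × 10^-23 cm³, so a = 4.625 × 10^-8 cm = 4.62 Å.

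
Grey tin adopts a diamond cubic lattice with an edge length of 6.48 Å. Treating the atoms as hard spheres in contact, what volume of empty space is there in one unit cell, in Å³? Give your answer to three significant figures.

180 Å³

In a diamond cubic lattice nearest neighbors lie along the body diagonal with √3·a = 8r, so r = 0.2165a = 1.403 Å.
V_cell = a³ = 272.1 Å³; V_atoms = 8 × (4/3)πr³ = 92.54 Å³.
Empty space = 272.1 − 92.54 = 180 Å³.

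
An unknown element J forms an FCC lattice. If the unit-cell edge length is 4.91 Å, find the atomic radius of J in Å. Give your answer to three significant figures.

In an FCC lattice, atoms touch along the face diagonal, so √2·a = 4r.
r = √2·a/4 = 1.4142 × 4.91 / 4 = 1.74 Å.

1.74 Å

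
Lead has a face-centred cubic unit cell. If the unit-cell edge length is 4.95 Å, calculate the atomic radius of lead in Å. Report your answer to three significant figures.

1.75 Å

In an FCC lattice, atoms touch along the face diagonal, so √2·a = 4r.
r = √2·a/4 = 1.4142 × 4.95 / 4 = 1.75 Å.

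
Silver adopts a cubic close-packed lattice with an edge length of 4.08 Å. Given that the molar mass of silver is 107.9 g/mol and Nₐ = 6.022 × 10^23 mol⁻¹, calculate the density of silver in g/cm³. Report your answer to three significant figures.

10.6 g/cm³

An FCC unit cell contains Z = 4 atoms.
Cell volume: a³ = (4.08 Å)³ = (4.080 × 10^-8 cm)³ = 6.792 × 10^-23 cm³.
ρ = Z·M/(N_A·a³) = 4 × 107.9 / (6.022 × 10²³ × 6.792 × 10^-23) = 10.55 g/cm³.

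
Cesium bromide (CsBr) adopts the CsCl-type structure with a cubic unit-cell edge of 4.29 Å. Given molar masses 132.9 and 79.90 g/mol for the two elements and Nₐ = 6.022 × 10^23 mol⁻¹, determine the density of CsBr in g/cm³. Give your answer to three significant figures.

The CsCl-type structure contains Z = 1 formula unit per cell; M(CsBr) = 132.9 + 79.90 = 212.8 g/mol.
a³ = (4.290 × 10^-8 cm)³ = 7.895 × 10^-23 cm³.
ρ = 1 × 212.8 / (6.022 × 10²³ × 7.895 × 10^-23) = 4.476 g/cm³.

4.48 g/cm³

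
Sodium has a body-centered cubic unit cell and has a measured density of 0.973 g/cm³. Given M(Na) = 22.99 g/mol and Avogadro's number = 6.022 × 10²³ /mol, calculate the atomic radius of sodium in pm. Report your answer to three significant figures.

185 pm

For a BCC cell (Z = 2), a³ = Z·M/(N_A·ρ) = 2 × 22.99 / (6.022 × 10²³ × 0.9730) = 7.847 × 10^-23 cm³, so a = 4.281 × 10^-8 cm = 428.1 pm.
Atoms touch along the body diagonal, so √3·a = 4r, so r = 0.4330 × a = 185 pm.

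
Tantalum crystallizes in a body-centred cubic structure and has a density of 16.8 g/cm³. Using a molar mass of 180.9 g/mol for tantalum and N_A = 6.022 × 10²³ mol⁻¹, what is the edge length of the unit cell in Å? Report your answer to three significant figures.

With Z = 2 atoms per BCC cell, a³ = Z·M/(N_A·ρ) = 2 × 180.9 / (6.022 × 10²³ × 16.80 g/cm³) = 3.576 × 10^-23 cm³.
a = (3.576 × 10^-23)^(1/3) = 3.295 × 10^-8 cm = 3.29 Å.

3.29 Å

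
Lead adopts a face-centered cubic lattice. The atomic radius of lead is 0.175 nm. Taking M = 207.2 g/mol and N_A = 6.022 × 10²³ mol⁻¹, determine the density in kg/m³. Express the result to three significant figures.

In an FCC lattice, atoms touch along the face diagonal, so √2·a = 4r, giving a = 0.4950 nm = 4.950 × 10^-8 cm.
With Z = 4, ρ = Z·M/(N_A·a³) = 4 × 207.2 / (6.022 × 10²³ × 1.213 × 10^-22) = 11.35 g/cm³ = 11300 kg/m³.

11300 kg/m³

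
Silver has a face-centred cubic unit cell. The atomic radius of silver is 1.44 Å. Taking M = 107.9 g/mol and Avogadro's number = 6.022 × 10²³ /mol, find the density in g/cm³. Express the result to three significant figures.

In an FCC lattice, atoms touch along the face diagonal, so √2·a = 4r, giving a = 4.073 Å = 4.073 × 10^-8 cm.
With Z = 4, ρ = Z·M/(N_A·a³) = 4 × 107.9 / (6.022 × 10²³ × 6.757 × 10^-23) = 10.61 g/cm³.

10.6 g/cm³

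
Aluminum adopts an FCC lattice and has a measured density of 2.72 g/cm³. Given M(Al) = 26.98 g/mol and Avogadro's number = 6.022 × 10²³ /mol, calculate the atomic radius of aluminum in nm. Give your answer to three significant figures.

0.143 nm

For an FCC cell (Z = 4), a³ = Z·M/(N_A·ρ) = 4 × 26.98 / (6.022 × 10²³ × 2.720) = 6.589 × 10^-23 cm³, so a = 4.039 × 10^-8 cm = 0.4039 nm.
Atoms touch along the face diagonal, so √2·a = 4r, so r = 0.3536 × a = 0.143 nm.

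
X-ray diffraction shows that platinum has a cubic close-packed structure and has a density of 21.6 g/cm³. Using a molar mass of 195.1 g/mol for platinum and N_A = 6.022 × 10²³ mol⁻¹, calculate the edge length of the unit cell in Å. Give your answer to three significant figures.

With Z = 4 atoms per FCC cell, a³ = Z·M/(N_A·ρ) = 4 × 195.1 / (6.022 × 10²³ × 21.60 g/cm³) = 6.000 × 10^-23 cm³.
a = (6.000 × 10^-23)^(1/3) = 3.915 × 10^-8 cm = 3.91 Å.

3.91 Å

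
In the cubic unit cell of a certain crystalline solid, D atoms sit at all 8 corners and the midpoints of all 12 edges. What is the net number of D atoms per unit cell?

4

Corner atoms are shared by 8 cells (1/8 each), edge atoms by 4 (1/4 each).
Net atoms = 8 × 1/8 + 12 × 1/4 = 1 + 3 = 4.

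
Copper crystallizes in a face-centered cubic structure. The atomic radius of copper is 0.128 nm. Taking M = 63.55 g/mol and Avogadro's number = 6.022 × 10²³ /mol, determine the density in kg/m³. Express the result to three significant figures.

8900 kg/m³

In an FCC lattice, atoms touch along the face diagonal, so √2·a = 4r, giving a = 0.3620 nm = 3.620 × 10^-8 cm.
With Z = 4, ρ = Z·M/(N_A·a³) = 4 × 63.55 / (6.022 × 10²³ × 4.745 × 10^-23) = 8.895 g/cm³ = 8900 kg/m³.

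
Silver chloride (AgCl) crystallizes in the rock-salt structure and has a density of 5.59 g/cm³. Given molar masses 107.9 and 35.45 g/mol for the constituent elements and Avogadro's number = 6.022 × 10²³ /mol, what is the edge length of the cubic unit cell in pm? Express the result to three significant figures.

M(AgCl) = 143.35 g/mol; Z = 4 formula units per cell.
a³ = Z·M/(N_A·ρ) = 4 × 143.35 / (6.022 × 10²³ × 5.59) = 1.703 × 10^-22 cm³, so a = 5.543 × 10^-8 cm = 554 pm.

554 pm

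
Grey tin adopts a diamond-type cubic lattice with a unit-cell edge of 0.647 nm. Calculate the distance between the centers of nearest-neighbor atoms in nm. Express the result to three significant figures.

In a diamond cubic structure, nearest neighbors lie along the body diagonal with √3·a = 8r; the nearest-neighbor distance equals 2r = 0.4330·a.
d = 0.4330 × 0.647 = 0.280 nm.

0.280 nm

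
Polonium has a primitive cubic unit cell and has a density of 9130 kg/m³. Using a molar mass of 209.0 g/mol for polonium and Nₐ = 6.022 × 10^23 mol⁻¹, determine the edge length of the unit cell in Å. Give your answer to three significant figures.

With Z = 1 atom per simple cubic cell, a³ = Z·M/(N_A·ρ) = 1 × 209.0 / (6.022 × 10²³ × 9.130 g/cm³) = 3.801 × 10^-23 cm³.
a = (3.801 × 10^-23)^(1/3) = 3.362 × 10^-8 cm = 3.36 Å.

3.36 Å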